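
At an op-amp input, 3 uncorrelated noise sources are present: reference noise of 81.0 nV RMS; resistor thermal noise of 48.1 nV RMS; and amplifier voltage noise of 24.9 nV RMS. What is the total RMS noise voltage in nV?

97.4 nV

Uncorrelated sources add in power (mean-square): V_tot = √(ΣV_i²)
V_tot = √[(8.10×10⁻⁸)² + (4.81×10⁻⁸)² + (2.49×10⁻⁸)²] = 9.74×10⁻⁸ V = 97.4 nV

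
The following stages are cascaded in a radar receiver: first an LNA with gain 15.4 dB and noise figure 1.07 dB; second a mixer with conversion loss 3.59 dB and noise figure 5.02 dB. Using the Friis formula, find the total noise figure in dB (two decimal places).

Convert to linear (a loss of L dB is a gain of −L dB): F_i = 10^(NF_i/10), G_i = 10^(G_i,dB/10)
  Stage 1: F_1 = 10^(1.07/10) = 1.279, G_1 = 10^(15.4/10) = 34.67
  Stage 2: F_2 = 10^(5.02/10) = 3.177, G_2 = 10^(−3.59/10) = 0.4375
Friis cascade:
  F = 1.279 + (3.177 − 1)/34.67 = 1.342
NF = 10 log₁₀(1.342) = 1.28 dB

1.28 dB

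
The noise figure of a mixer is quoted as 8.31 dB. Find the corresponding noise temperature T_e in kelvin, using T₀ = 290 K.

1675 K

F = 10^(8.31/10) = 6.77642
T_e = (F − 1)·T₀ = (6.77642 − 1) × 290 = 1675 K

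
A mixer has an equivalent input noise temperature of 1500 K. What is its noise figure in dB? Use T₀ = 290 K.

F = 1 + T_e/T₀ = 1 + 1500/290 = 6.17241
NF = 10 log₁₀(6.17241) = 7.90 dB

7.90 dB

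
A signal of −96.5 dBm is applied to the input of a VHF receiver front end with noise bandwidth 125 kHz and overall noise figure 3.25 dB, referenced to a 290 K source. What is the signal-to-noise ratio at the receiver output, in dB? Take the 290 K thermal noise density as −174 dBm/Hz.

23.3 dB

Noise floor: N = −174 + 10 log₁₀(B) + NF
10 log₁₀(1.25×10⁵) = 50.97 dB
N = −174 + 50.97 + 3.25 = −119.78 dBm
SNR = P_sig − N = −96.5 − (−119.78) = 23.28 dB → 23.3 dB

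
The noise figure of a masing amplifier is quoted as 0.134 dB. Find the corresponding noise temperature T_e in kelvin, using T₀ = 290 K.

F = 10^(0.134/10) = 1.03134
T_e = (F − 1)·T₀ = (1.03134 − 1) × 290 = 9.09 K

9.09 K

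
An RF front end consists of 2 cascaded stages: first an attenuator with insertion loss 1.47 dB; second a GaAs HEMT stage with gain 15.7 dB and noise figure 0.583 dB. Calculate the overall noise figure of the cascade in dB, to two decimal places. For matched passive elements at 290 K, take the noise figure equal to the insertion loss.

Convert to linear (a loss of L dB is a gain of −L dB): F_i = 10^(NF_i/10), G_i = 10^(G_i,dB/10)
  Stage 1: F_1 = 10^(1.47/10) = 1.403, G_1 = 10^(−1.47/10) = 0.7129
  Stage 2: F_2 = 10^(0.583/10) = 1.144, G_2 = 10^(15.7/10) = 37.15
Friis cascade:
  F = 1.403 + (1.144 − 1)/0.7129 = 1.604
NF = 10 log₁₀(1.604) = 2.05 dB

2.05 dB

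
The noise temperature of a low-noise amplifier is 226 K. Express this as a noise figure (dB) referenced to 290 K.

F = 1 + T_e/T₀ = 1 + 226/290 = 1.77931
NF = 10 log₁₀(1.77931) = 2.50 dB

2.50 dB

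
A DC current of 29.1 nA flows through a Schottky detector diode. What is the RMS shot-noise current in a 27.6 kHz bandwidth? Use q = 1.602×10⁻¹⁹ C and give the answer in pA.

16.0 pA

I_n = √(2qI·B)
2qI·B = 2 × 1.602×10⁻¹⁹ × 2.91×10⁻⁸ × 2.76×10⁴ = 2.57×10⁻²² A²
I_n = √(2.57×10⁻²²) = 1.60×10⁻¹¹ A = 16.0 pA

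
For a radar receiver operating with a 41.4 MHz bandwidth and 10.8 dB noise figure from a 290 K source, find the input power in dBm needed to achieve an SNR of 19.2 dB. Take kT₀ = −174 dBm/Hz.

−67.8 dBm

Sensitivity = −174 + 10 log₁₀(B) + NF + SNR_min
= −174 + 76.17 + 10.8 + 19.2
= −67.83 dBm → −67.8 dBm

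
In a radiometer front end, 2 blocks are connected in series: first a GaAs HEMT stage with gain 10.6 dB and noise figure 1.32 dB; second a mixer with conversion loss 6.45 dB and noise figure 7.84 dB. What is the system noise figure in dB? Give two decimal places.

2.55 dB

Convert to linear (a loss of L dB is a gain of −L dB): F_i = 10^(NF_i/10), G_i = 10^(G_i,dB/10)
  Stage 1: F_1 = 10^(1.32/10) = 1.355, G_1 = 10^(10.6/10) = 11.48
  Stage 2: F_2 = 10^(7.84/10) = 6.081, G_2 = 10^(−6.45/10) = 0.2265
Friis cascade:
  F = 1.355 + (6.081 − 1)/11.48 = 1.798
NF = 10 log₁₀(1.798) = 2.55 dB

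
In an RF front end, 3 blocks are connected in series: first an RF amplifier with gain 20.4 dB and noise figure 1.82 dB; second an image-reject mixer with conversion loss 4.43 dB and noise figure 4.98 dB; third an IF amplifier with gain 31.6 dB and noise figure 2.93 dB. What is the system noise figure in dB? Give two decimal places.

Convert to linear (a loss of L dB is a gain of −L dB): F_i = 10^(NF_i/10), G_i = 10^(G_i,dB/10)
  Stage 1: F_1 = 10^(1.82/10) = 1.521, G_1 = 10^(20.4/10) = 109.6
  Stage 2: F_2 = 10^(4.98/10) = 3.148, G_2 = 10^(−4.43/10) = 0.3606
  Stage 3: F_3 = 10^(2.93/10) = 1.963, G_3 = 10^(31.6/10) = 1445
Friis cascade:
  F = 1.521 + (3.148 − 1)/109.6 + (1.963 − 1)/39.54 = 1.565
NF = 10 log₁₀(1.565) = 1.94 dB

1.94 dB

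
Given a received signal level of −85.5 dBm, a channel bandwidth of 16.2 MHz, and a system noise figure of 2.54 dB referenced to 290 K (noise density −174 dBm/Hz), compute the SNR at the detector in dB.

Noise floor: N = −174 + 10 log₁₀(B) + NF
10 log₁₀(1.62×10⁷) = 72.1 dB
N = −174 + 72.1 + 2.54 = −99.36 dBm
SNR = P_sig − N = −85.5 − (−99.36) = 13.86 dB → 13.9 dB

13.9 dB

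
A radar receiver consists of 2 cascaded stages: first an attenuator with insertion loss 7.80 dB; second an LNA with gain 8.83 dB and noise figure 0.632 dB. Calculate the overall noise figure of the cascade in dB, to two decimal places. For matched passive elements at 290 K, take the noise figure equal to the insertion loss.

8.43 dB

Convert to linear (a loss of L dB is a gain of −L dB): F_i = 10^(NF_i/10), G_i = 10^(G_i,dB/10)
  Stage 1: F_1 = 10^(7.80/10) = 6.026, G_1 = 10^(−7.80/10) = 0.1660
  Stage 2: F_2 = 10^(0.632/10) = 1.157, G_2 = 10^(8.83/10) = 7.638
Friis cascade:
  F = 6.026 + (1.157 − 1)/0.1660 = 6.969
NF = 10 log₁₀(6.969) = 8.43 dB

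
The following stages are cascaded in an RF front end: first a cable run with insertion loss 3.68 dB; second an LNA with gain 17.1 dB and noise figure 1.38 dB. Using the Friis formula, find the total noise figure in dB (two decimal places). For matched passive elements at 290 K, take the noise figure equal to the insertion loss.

5.06 dB

Convert to linear (a loss of L dB is a gain of −L dB): F_i = 10^(NF_i/10), G_i = 10^(G_i,dB/10)
  Stage 1: F_1 = 10^(3.68/10) = 2.333, G_1 = 10^(−3.68/10) = 0.4285
  Stage 2: F_2 = 10^(1.38/10) = 1.374, G_2 = 10^(17.1/10) = 51.29
Friis cascade:
  F = 2.333 + (1.374 − 1)/0.4285 = 3.206
NF = 10 log₁₀(3.206) = 5.06 dB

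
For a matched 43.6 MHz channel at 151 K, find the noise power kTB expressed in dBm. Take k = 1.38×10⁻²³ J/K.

−100.4 dBm

P_n = kTB = 1.38×10⁻²³ × 151 × 4.36×10⁷ = 9.09×10⁻¹⁴ W
In dBm: 10 log₁₀(9.09×10⁻¹⁴ / 10⁻³) = −100.4 dBm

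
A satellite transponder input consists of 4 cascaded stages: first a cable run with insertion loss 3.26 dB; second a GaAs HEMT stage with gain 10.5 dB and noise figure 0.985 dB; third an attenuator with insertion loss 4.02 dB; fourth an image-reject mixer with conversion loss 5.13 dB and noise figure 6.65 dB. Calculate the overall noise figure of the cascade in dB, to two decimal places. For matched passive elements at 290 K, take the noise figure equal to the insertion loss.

6.69 dB

Convert to linear (a loss of L dB is a gain of −L dB): F_i = 10^(NF_i/10), G_i = 10^(G_i,dB/10)
  Stage 1: F_1 = 10^(3.26/10) = 2.118, G_1 = 10^(−3.26/10) = 0.4721
  Stage 2: F_2 = 10^(0.985/10) = 1.255, G_2 = 10^(10.5/10) = 11.22
  Stage 3: F_3 = 10^(4.02/10) = 2.523, G_3 = 10^(−4.02/10) = 0.3963
  Stage 4: F_4 = 10^(6.65/10) = 4.624, G_4 = 10^(−5.13/10) = 0.3069
Friis cascade:
  F = 2.118 + (1.255 − 1)/0.4721 + (2.523 − 1)/5.297 + (4.624 − 1)/2.099 = 4.672
NF = 10 log₁₀(4.672) = 6.69 dB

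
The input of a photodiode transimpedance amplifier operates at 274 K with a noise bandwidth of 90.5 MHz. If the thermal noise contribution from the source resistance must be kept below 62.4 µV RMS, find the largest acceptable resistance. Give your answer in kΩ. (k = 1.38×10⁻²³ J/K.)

Johnson–Nyquist: V_n = √(4kTRB) ⇒ R = V_n² / (4kTB)
4kTB = 4 × 1.38×10⁻²³ × 274 × 9.05×10⁷ = 1.37×10⁻¹²
R = (6.24×10⁻⁵)² / 1.37×10⁻¹² = 2.84×10³ Ω = 2.84 kΩ

2.84 kΩ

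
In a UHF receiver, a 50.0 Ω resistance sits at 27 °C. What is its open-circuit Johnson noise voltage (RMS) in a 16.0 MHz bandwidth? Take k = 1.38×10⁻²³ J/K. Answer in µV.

3.64 µV

T = 27 °C + 273.15 = 300.15 K
V_n = √(4kTRB)
4kTRB = 4 × 1.38×10⁻²³ × 300.15 × 5.00×10¹ × 1.60×10⁷ = 1.33×10⁻¹¹ V²
V_n = √(1.33×10⁻¹¹) = 3.64×10⁻⁶ V = 3.64 µV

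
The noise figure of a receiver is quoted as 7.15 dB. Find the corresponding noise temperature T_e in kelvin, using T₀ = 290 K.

1215 K

F = 10^(7.15/10) = 5.188
T_e = (F − 1)·T₀ = (5.188 − 1) × 290 = 1215 K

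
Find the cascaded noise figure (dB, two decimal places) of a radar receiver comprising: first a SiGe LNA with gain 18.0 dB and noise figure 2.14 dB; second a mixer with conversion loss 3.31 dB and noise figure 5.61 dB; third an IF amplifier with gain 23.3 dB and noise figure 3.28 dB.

2.35 dB

Convert to linear (a loss of L dB is a gain of −L dB): F_i = 10^(NF_i/10), G_i = 10^(G_i,dB/10)
  Stage 1: F_1 = 10^(2.14/10) = 1.637, G_1 = 10^(18.0/10) = 63.10
  Stage 2: F_2 = 10^(5.61/10) = 3.639, G_2 = 10^(−3.31/10) = 0.4667
  Stage 3: F_3 = 10^(3.28/10) = 2.128, G_3 = 10^(23.3/10) = 213.8
Friis cascade:
  F = 1.637 + (3.639 − 1)/63.10 + (2.128 − 1)/29.44 = 1.717
NF = 10 log₁₀(1.717) = 2.35 dB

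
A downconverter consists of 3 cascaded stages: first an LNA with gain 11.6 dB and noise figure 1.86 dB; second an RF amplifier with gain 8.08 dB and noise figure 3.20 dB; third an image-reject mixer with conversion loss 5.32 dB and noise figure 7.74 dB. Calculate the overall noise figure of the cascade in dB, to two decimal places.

2.21 dB

Convert to linear (a loss of L dB is a gain of −L dB): F_i = 10^(NF_i/10), G_i = 10^(G_i,dB/10)
  Stage 1: F_1 = 10^(1.86/10) = 1.535, G_1 = 10^(11.6/10) = 14.45
  Stage 2: F_2 = 10^(3.20/10) = 2.089, G_2 = 10^(8.08/10) = 6.427
  Stage 3: F_3 = 10^(7.74/10) = 5.943, G_3 = 10^(−5.32/10) = 0.2938
Friis cascade:
  F = 1.535 + (2.089 − 1)/14.45 + (5.943 − 1)/92.90 = 1.663
NF = 10 log₁₀(1.663) = 2.21 dB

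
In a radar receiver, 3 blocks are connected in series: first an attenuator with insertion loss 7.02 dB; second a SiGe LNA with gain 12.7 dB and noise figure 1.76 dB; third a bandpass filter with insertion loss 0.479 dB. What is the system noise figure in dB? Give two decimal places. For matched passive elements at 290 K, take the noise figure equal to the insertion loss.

8.80 dB

Convert to linear (a loss of L dB is a gain of −L dB): F_i = 10^(NF_i/10), G_i = 10^(G_i,dB/10)
  Stage 1: F_1 = 10^(7.02/10) = 5.035, G_1 = 10^(−7.02/10) = 0.1986
  Stage 2: F_2 = 10^(1.76/10) = 1.500, G_2 = 10^(12.7/10) = 18.62
  Stage 3: F_3 = 10^(0.479/10) = 1.117, G_3 = 10^(−0.479/10) = 0.8956
Friis cascade:
  F = 5.035 + (1.500 − 1)/0.1986 + (1.117 − 1)/3.698 = 7.582
NF = 10 log₁₀(7.582) = 8.80 dB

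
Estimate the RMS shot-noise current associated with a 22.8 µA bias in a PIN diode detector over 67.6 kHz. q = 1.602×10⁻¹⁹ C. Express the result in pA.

703 pA

I_n = √(2qI·B)
2qI·B = 2 × 1.602×10⁻¹⁹ × 2.28×10⁻⁵ × 6.76×10⁴ = 4.94×10⁻¹⁹ A²
I_n = √(4.94×10⁻¹⁹) = 7.03×10⁻¹⁰ A = 703 pA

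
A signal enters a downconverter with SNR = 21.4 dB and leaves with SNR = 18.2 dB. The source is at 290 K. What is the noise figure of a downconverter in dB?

3.2 dB

NF (dB) = SNR_in(dB) − SNR_out(dB) when the source is at T₀
NF = 21.4 − 18.2 = 3.2 dB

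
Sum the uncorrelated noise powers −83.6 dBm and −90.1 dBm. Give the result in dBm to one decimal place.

Convert to linear, add, convert back:
P₁ = 4.37×10⁻¹² W, P₂ = 9.77×10⁻¹³ W
P_tot = 5.34×10⁻¹² W → 10 log₁₀(P_tot / 10⁻³) = −82.7 dBm

−82.7 dBm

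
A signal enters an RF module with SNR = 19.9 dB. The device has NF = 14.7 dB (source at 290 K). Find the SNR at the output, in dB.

By definition F = SNR_in/SNR_out, so in dB: SNR_out = SNR_in − NF
SNR_out = 19.9 − 14.7 = 5.2 dB

5.2 dB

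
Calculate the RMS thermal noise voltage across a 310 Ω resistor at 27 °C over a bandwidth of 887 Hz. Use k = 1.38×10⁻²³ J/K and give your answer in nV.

T = 27 °C + 273.15 = 300.15 K
V_n = √(4kTRB)
4kTRB = 4 × 1.38×10⁻²³ × 300.15 × 3.10×10² × 8.87×10² = 4.56×10⁻¹⁵ V²
V_n = √(4.56×10⁻¹⁵) = 6.75×10⁻⁸ V = 67.5 nV

67.5 nV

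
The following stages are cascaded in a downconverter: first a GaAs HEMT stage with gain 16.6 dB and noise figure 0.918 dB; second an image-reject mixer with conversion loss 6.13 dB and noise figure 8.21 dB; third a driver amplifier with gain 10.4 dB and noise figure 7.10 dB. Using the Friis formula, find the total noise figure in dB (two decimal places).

2.38 dB

Convert to linear (a loss of L dB is a gain of −L dB): F_i = 10^(NF_i/10), G_i = 10^(G_i,dB/10)
  Stage 1: F_1 = 10^(0.918/10) = 1.235, G_1 = 10^(16.6/10) = 45.71
  Stage 2: F_2 = 10^(8.21/10) = 6.622, G_2 = 10^(−6.13/10) = 0.2438
  Stage 3: F_3 = 10^(7.10/10) = 5.129, G_3 = 10^(10.4/10) = 10.96
Friis cascade:
  F = 1.235 + (6.622 − 1)/45.71 + (5.129 − 1)/11.14 = 1.729
NF = 10 log₁₀(1.729) = 2.38 dB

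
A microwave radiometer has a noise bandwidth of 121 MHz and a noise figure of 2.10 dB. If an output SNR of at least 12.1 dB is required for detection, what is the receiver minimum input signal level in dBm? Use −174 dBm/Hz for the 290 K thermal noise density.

Sensitivity = −174 + 10 log₁₀(B) + NF + SNR_min
= −174 + 80.83 + 2.10 + 12.1
= −78.97 dBm → −79.0 dBm

−79.0 dBm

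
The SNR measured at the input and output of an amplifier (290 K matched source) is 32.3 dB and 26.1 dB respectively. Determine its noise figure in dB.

NF (dB) = SNR_in(dB) − SNR_out(dB) when the source is at T₀
NF = 32.3 − 26.1 = 6.2 dB

6.2 dB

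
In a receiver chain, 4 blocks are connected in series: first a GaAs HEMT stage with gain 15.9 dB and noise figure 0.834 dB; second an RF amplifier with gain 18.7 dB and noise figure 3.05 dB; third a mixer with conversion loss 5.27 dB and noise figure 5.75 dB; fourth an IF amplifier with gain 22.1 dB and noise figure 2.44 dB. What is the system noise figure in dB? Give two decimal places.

0.93 dB

Convert to linear (a loss of L dB is a gain of −L dB): F_i = 10^(NF_i/10), G_i = 10^(G_i,dB/10)
  Stage 1: F_1 = 10^(0.834/10) = 1.212, G_1 = 10^(15.9/10) = 38.90
  Stage 2: F_2 = 10^(3.05/10) = 2.018, G_2 = 10^(18.7/10) = 74.13
  Stage 3: F_3 = 10^(5.75/10) = 3.758, G_3 = 10^(−5.27/10) = 0.2972
  Stage 4: F_4 = 10^(2.44/10) = 1.754, G_4 = 10^(22.1/10) = 162.2
Friis cascade:
  F = 1.212 + (2.018 − 1)/38.90 + (3.758 − 1)/2884 + (1.754 − 1)/857.0 = 1.240
NF = 10 log₁₀(1.240) = 0.93 dB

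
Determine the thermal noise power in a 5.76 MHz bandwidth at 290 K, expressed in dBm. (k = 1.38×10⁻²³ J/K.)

P_n = kTB = 1.38×10⁻²³ × 290 × 5.76×10⁶ = 2.31×10⁻¹⁴ W
In dBm: 10 log₁₀(2.31×10⁻¹⁴ / 10⁻³) = −106.4 dBm

−106.4 dBm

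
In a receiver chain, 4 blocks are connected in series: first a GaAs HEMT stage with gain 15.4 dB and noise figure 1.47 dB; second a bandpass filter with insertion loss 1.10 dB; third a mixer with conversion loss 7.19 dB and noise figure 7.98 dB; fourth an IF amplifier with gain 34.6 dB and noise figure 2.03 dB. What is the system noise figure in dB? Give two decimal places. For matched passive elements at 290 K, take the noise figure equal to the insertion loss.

Convert to linear (a loss of L dB is a gain of −L dB): F_i = 10^(NF_i/10), G_i = 10^(G_i,dB/10)
  Stage 1: F_1 = 10^(1.47/10) = 1.403, G_1 = 10^(15.4/10) = 34.67
  Stage 2: F_2 = 10^(1.10/10) = 1.288, G_2 = 10^(−1.10/10) = 0.7762
  Stage 3: F_3 = 10^(7.98/10) = 6.281, G_3 = 10^(−7.19/10) = 0.1910
  Stage 4: F_4 = 10^(2.03/10) = 1.596, G_4 = 10^(34.6/10) = 2884
Friis cascade:
  F = 1.403 + (1.288 − 1)/34.67 + (6.281 − 1)/26.92 + (1.596 − 1)/5.140 = 1.723
NF = 10 log₁₀(1.723) = 2.36 dB

2.36 dB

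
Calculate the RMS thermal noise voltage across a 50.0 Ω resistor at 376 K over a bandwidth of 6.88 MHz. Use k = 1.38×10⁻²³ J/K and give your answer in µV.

2.67 µV

V_n = √(4kTRB)
4kTRB = 4 × 1.38×10⁻²³ × 376 × 5.00×10¹ × 6.88×10⁶ = 7.14×10⁻¹² V²
V_n = √(7.14×10⁻¹²) = 2.67×10⁻⁶ V = 2.67 µV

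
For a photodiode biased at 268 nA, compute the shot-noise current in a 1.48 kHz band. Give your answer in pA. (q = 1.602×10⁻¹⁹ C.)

11.3 pA

I_n = √(2qI·B)
2qI·B = 2 × 1.602×10⁻¹⁹ × 2.68×10⁻⁷ × 1.48×10³ = 1.27×10⁻²² A²
I_n = √(1.27×10⁻²²) = 1.13×10⁻¹¹ A = 11.3 pA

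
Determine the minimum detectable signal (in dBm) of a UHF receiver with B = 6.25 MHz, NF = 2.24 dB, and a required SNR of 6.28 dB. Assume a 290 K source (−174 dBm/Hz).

−97.5 dBm

Sensitivity = −174 + 10 log₁₀(B) + NF + SNR_min
= −174 + 67.96 + 2.24 + 6.28
= −97.52 dBm → −97.5 dBm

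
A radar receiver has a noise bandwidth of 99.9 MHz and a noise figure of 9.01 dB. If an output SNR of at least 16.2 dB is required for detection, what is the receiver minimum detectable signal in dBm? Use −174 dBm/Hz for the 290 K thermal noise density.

−68.8 dBm

Sensitivity = −174 + 10 log₁₀(B) + NF + SNR_min
= −174 + 80 + 9.01 + 16.2
= −68.79 dBm → −68.8 dBm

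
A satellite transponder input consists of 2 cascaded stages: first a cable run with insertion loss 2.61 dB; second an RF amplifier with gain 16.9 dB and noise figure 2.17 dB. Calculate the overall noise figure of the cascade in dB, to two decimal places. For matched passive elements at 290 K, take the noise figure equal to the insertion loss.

Convert to linear (a loss of L dB is a gain of −L dB): F_i = 10^(NF_i/10), G_i = 10^(G_i,dB/10)
  Stage 1: F_1 = 10^(2.61/10) = 1.824, G_1 = 10^(−2.61/10) = 0.5483
  Stage 2: F_2 = 10^(2.17/10) = 1.648, G_2 = 10^(16.9/10) = 48.98
Friis cascade:
  F = 1.824 + (1.648 − 1)/0.5483 = 3.006
NF = 10 log₁₀(3.006) = 4.78 dB

4.78 dB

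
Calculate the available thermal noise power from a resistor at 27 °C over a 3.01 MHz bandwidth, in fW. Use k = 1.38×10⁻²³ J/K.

12.5 fW

T = 27 °C + 273.15 = 300.15 K
P_n = kTB = 1.38×10⁻²³ × 300.15 × 3.01×10⁶ = 1.25×10⁻¹⁴ W = 12.5 fW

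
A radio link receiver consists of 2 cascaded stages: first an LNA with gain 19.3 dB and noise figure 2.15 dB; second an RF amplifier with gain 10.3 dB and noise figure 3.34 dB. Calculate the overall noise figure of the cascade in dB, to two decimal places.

Convert to linear (a loss of L dB is a gain of −L dB): F_i = 10^(NF_i/10), G_i = 10^(G_i,dB/10)
  Stage 1: F_1 = 10^(2.15/10) = 1.641, G_1 = 10^(19.3/10) = 85.11
  Stage 2: F_2 = 10^(3.34/10) = 2.158, G_2 = 10^(10.3/10) = 10.72
Friis cascade:
  F = 1.641 + (2.158 − 1)/85.11 = 1.654
NF = 10 log₁₀(1.654) = 2.19 dB

2.19 dB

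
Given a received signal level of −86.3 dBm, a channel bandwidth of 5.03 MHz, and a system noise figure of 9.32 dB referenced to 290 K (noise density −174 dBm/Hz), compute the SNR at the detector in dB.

11.4 dB

Noise floor: N = −174 + 10 log₁₀(B) + NF
10 log₁₀(5.03×10⁶) = 67.02 dB
N = −174 + 67.02 + 9.32 = −97.66 dBm
SNR = P_sig − N = −86.3 − (−97.66) = 11.36 dB → 11.4 dB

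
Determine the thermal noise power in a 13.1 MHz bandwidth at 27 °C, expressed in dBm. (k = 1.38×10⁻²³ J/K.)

−102.7 dBm

T = 27 °C + 273.15 = 300.15 K
P_n = kTB = 1.38×10⁻²³ × 300.15 × 1.31×10⁷ = 5.43×10⁻¹⁴ W
In dBm: 10 log₁₀(5.43×10⁻¹⁴ / 10⁻³) = −102.7 dBm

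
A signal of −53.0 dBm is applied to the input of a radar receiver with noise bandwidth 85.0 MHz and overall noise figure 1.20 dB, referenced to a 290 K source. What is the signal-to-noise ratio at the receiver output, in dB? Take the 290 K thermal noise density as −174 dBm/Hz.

Noise floor: N = −174 + 10 log₁₀(B) + NF
10 log₁₀(8.50×10⁷) = 79.29 dB
N = −174 + 79.29 + 1.20 = −93.51 dBm
SNR = P_sig − N = −53.0 − (−93.51) = 40.51 dB → 40.5 dB

40.5 dB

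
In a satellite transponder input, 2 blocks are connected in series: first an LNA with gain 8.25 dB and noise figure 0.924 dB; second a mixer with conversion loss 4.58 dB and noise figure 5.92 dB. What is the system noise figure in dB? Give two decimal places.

Convert to linear (a loss of L dB is a gain of −L dB): F_i = 10^(NF_i/10), G_i = 10^(G_i,dB/10)
  Stage 1: F_1 = 10^(0.924/10) = 1.237, G_1 = 10^(8.25/10) = 6.683
  Stage 2: F_2 = 10^(5.92/10) = 3.908, G_2 = 10^(−4.58/10) = 0.3483
Friis cascade:
  F = 1.237 + (3.908 − 1)/6.683 = 1.672
NF = 10 log₁₀(1.672) = 2.23 dB

2.23 dB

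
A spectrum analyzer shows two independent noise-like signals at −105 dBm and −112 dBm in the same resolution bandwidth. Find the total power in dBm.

Convert to linear, add, convert back:
P₁ = 3.16×10⁻¹⁴ W, P₂ = 6.31×10⁻¹⁵ W
P_tot = 3.79×10⁻¹⁴ W → 10 log₁₀(P_tot / 10⁻³) = −104.2 dBm

−104.2 dBm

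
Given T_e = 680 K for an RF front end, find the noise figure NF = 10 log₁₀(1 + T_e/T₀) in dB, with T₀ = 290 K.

F = 1 + T_e/T₀ = 1 + 680/290 = 3.34483
NF = 10 log₁₀(3.34483) = 5.24 dB

5.24 dB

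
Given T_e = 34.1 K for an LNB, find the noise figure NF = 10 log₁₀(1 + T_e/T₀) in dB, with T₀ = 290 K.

F = 1 + T_e/T₀ = 1 + 34.1/290 = 1.11759
NF = 10 log₁₀(1.11759) = 0.483 dB

0.483 dB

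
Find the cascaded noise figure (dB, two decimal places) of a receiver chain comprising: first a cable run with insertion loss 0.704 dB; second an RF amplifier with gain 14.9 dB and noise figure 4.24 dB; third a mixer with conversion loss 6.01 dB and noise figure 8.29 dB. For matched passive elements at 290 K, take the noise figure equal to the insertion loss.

5.24 dB

Convert to linear (a loss of L dB is a gain of −L dB): F_i = 10^(NF_i/10), G_i = 10^(G_i,dB/10)
  Stage 1: F_1 = 10^(0.704/10) = 1.176, G_1 = 10^(−0.704/10) = 0.8504
  Stage 2: F_2 = 10^(4.24/10) = 2.655, G_2 = 10^(14.9/10) = 30.90
  Stage 3: F_3 = 10^(8.29/10) = 6.745, G_3 = 10^(−6.01/10) = 0.2506
Friis cascade:
  F = 1.176 + (2.655 − 1)/0.8504 + (6.745 − 1)/26.28 = 3.340
NF = 10 log₁₀(3.340) = 5.24 dB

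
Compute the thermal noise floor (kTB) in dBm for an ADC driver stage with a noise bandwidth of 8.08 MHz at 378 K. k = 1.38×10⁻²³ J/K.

−103.8 dBm

P_n = kTB = 1.38×10⁻²³ × 378 × 8.08×10⁶ = 4.21×10⁻¹⁴ W
In dBm: 10 log₁₀(4.21×10⁻¹⁴ / 10⁻³) = −103.8 dBm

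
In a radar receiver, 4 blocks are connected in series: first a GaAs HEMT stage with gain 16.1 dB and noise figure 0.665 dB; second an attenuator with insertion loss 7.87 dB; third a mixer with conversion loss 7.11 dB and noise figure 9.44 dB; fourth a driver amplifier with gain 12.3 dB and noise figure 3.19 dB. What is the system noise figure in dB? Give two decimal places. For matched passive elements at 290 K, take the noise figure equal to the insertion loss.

5.19 dB

Convert to linear (a loss of L dB is a gain of −L dB): F_i = 10^(NF_i/10), G_i = 10^(G_i,dB/10)
  Stage 1: F_1 = 10^(0.665/10) = 1.165, G_1 = 10^(16.1/10) = 40.74
  Stage 2: F_2 = 10^(7.87/10) = 6.124, G_2 = 10^(−7.87/10) = 0.1633
  Stage 3: F_3 = 10^(9.44/10) = 8.790, G_3 = 10^(−7.11/10) = 0.1945
  Stage 4: F_4 = 10^(3.19/10) = 2.084, G_4 = 10^(12.3/10) = 16.98
Friis cascade:
  F = 1.165 + (6.124 − 1)/40.74 + (8.790 − 1)/6.653 + (2.084 − 1)/1.294 = 3.300
NF = 10 log₁₀(3.300) = 5.19 dB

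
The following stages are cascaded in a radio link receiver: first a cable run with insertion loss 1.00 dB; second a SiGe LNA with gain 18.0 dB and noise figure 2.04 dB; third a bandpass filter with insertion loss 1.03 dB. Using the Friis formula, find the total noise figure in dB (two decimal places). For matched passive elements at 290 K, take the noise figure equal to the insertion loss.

3.05 dB

Convert to linear (a loss of L dB is a gain of −L dB): F_i = 10^(NF_i/10), G_i = 10^(G_i,dB/10)
  Stage 1: F_1 = 10^(1.00/10) = 1.259, G_1 = 10^(−1.00/10) = 0.7943
  Stage 2: F_2 = 10^(2.04/10) = 1.600, G_2 = 10^(18.0/10) = 63.10
  Stage 3: F_3 = 10^(1.03/10) = 1.268, G_3 = 10^(−1.03/10) = 0.7889
Friis cascade:
  F = 1.259 + (1.600 − 1)/0.7943 + (1.268 − 1)/50.12 = 2.019
NF = 10 log₁₀(2.019) = 3.05 dB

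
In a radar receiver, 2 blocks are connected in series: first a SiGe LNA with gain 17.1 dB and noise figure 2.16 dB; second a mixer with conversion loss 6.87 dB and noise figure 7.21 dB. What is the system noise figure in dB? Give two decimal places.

Convert to linear (a loss of L dB is a gain of −L dB): F_i = 10^(NF_i/10), G_i = 10^(G_i,dB/10)
  Stage 1: F_1 = 10^(2.16/10) = 1.644, G_1 = 10^(17.1/10) = 51.29
  Stage 2: F_2 = 10^(7.21/10) = 5.260, G_2 = 10^(−6.87/10) = 0.2056
Friis cascade:
  F = 1.644 + (5.260 − 1)/51.29 = 1.727
NF = 10 log₁₀(1.727) = 2.37 dB

2.37 dB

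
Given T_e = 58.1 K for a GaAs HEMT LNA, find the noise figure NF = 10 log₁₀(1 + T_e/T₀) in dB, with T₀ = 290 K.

F = 1 + T_e/T₀ = 1 + 58.1/290 = 1.20034
NF = 10 log₁₀(1.20034) = 0.793 dB

0.793 dB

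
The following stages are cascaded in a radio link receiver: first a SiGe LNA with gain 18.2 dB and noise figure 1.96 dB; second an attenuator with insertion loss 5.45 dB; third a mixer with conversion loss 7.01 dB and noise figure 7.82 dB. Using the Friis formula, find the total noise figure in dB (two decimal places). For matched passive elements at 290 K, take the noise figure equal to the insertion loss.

2.73 dB

Convert to linear (a loss of L dB is a gain of −L dB): F_i = 10^(NF_i/10), G_i = 10^(G_i,dB/10)
  Stage 1: F_1 = 10^(1.96/10) = 1.570, G_1 = 10^(18.2/10) = 66.07
  Stage 2: F_2 = 10^(5.45/10) = 3.508, G_2 = 10^(−5.45/10) = 0.2851
  Stage 3: F_3 = 10^(7.82/10) = 6.053, G_3 = 10^(−7.01/10) = 0.1991
Friis cascade:
  F = 1.570 + (3.508 − 1)/66.07 + (6.053 − 1)/18.84 = 1.877
NF = 10 log₁₀(1.877) = 2.73 dB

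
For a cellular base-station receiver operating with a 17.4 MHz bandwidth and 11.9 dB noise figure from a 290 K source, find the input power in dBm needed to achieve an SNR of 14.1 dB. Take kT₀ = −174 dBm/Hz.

Sensitivity = −174 + 10 log₁₀(B) + NF + SNR_min
= −174 + 72.41 + 11.9 + 14.1
= −75.59 dBm → −75.6 dBm

−75.6 dBm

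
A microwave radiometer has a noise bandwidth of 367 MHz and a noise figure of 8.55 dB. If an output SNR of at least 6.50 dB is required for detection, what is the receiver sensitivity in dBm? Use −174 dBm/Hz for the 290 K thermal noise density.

−73.3 dBm

Sensitivity = −174 + 10 log₁₀(B) + NF + SNR_min
= −174 + 85.65 + 8.55 + 6.50
= −73.30 dBm → −73.3 dBm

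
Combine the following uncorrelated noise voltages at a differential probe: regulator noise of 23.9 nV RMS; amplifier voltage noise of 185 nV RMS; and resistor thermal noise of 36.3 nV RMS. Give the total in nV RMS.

190 nV

Uncorrelated sources add in power (mean-square): V_tot = √(ΣV_i²)
V_tot = √[(2.39×10⁻⁸)² + (1.85×10⁻⁷)² + (3.63×10⁻⁸)²] = 1.90×10⁻⁷ V = 190 nV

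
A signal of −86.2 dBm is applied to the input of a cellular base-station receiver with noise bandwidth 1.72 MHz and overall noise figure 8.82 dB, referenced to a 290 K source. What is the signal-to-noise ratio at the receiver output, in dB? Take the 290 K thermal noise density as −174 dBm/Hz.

Noise floor: N = −174 + 10 log₁₀(B) + NF
10 log₁₀(1.72×10⁶) = 62.36 dB
N = −174 + 62.36 + 8.82 = −102.82 dBm
SNR = P_sig − N = −86.2 − (−102.82) = 16.62 dB → 16.6 dB

16.6 dB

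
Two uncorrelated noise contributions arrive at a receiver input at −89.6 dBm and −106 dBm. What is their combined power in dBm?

−89.5 dBm

Convert to linear, add, convert back:
P₁ = 1.10×10⁻¹² W, P₂ = 2.51×10⁻¹⁴ W
P_tot = 1.12×10⁻¹² W → 10 log₁₀(P_tot / 10⁻³) = −89.5 dBm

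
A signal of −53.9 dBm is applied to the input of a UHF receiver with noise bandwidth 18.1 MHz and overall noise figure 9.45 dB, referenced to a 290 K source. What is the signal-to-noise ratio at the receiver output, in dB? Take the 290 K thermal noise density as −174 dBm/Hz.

38.1 dB

Noise floor: N = −174 + 10 log₁₀(B) + NF
10 log₁₀(1.81×10⁷) = 72.58 dB
N = −174 + 72.58 + 9.45 = −91.97 dBm
SNR = P_sig − N = −53.9 − (−91.97) = 38.07 dB → 38.1 dB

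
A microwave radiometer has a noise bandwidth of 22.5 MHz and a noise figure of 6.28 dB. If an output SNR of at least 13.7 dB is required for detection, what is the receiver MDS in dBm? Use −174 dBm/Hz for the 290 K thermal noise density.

−80.5 dBm

Sensitivity = −174 + 10 log₁₀(B) + NF + SNR_min
= −174 + 73.52 + 6.28 + 13.7
= −80.50 dBm → −80.5 dBm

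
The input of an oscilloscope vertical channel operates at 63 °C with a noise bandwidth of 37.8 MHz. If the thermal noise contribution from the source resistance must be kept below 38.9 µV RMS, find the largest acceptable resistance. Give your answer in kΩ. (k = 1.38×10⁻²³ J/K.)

2.16 kΩ

T = 63 °C + 273.15 = 336.15 K
Johnson–Nyquist: V_n = √(4kTRB) ⇒ R = V_n² / (4kTB)
4kTB = 4 × 1.38×10⁻²³ × 336.15 × 3.78×10⁷ = 7.01×10⁻¹³
R = (3.89×10⁻⁵)² / 7.01×10⁻¹³ = 2.16×10³ Ω = 2.16 kΩ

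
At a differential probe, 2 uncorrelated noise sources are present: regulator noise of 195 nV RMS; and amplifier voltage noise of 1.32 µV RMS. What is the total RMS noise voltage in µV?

Uncorrelated sources add in power (mean-square): V_tot = √(ΣV_i²)
V_tot = √[(1.95×10⁻⁷)² + (1.32×10⁻⁶)²] = 1.33×10⁻⁶ V = 1.33 µV

1.33 µV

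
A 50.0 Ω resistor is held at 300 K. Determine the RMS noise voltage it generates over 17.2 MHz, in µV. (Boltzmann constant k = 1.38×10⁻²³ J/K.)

3.77 µV

V_n = √(4kTRB)
4kTRB = 4 × 1.38×10⁻²³ × 300 × 5.00×10¹ × 1.72×10⁷ = 1.42×10⁻¹¹ V²
V_n = √(1.42×10⁻¹¹) = 3.77×10⁻⁶ V = 3.77 µV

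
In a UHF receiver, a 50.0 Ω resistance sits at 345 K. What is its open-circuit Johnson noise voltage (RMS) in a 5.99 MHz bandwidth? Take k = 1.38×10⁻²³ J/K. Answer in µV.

2.39 µV

V_n = √(4kTRB)
4kTRB = 4 × 1.38×10⁻²³ × 345 × 5.00×10¹ × 5.99×10⁶ = 5.70×10⁻¹² V²
V_n = √(5.70×10⁻¹²) = 2.39×10⁻⁶ V = 2.39 µV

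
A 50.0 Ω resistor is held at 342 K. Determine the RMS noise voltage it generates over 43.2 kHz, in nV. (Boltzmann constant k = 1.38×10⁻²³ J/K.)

V_n = √(4kTRB)
4kTRB = 4 × 1.38×10⁻²³ × 342 × 5.00×10¹ × 4.32×10⁴ = 4.08×10⁻¹⁴ V²
V_n = √(4.08×10⁻¹⁴) = 2.02×10⁻⁷ V = 202 nV

202 nV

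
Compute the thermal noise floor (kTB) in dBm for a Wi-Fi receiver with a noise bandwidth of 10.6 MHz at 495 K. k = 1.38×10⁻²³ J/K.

−101.4 dBm

P_n = kTB = 1.38×10⁻²³ × 495 × 1.06×10⁷ = 7.24×10⁻¹⁴ W
In dBm: 10 log₁₀(7.24×10⁻¹⁴ / 10⁻³) = −101.4 dBm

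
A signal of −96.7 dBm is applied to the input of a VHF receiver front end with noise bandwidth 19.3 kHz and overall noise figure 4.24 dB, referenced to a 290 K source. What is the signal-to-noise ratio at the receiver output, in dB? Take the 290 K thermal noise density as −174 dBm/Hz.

30.2 dB

Noise floor: N = −174 + 10 log₁₀(B) + NF
10 log₁₀(1.93×10⁴) = 42.86 dB
N = −174 + 42.86 + 4.24 = −126.90 dBm
SNR = P_sig − N = −96.7 − (−126.90) = 30.20 dB → 30.2 dB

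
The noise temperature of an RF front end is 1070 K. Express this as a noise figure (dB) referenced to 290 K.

F = 1 + T_e/T₀ = 1 + 1070/290 = 4.68966
NF = 10 log₁₀(4.68966) = 6.71 dB

6.71 dB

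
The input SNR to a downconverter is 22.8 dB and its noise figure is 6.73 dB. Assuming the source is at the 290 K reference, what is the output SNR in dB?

By definition F = SNR_in/SNR_out, so in dB: SNR_out = SNR_in − NF
SNR_out = 22.8 − 6.73 = 16.07 dB

16.07 dB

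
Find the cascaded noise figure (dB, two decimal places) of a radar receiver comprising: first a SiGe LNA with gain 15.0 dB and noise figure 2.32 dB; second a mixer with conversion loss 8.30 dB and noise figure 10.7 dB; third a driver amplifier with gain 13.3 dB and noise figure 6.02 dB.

4.29 dB

Convert to linear (a loss of L dB is a gain of −L dB): F_i = 10^(NF_i/10), G_i = 10^(G_i,dB/10)
  Stage 1: F_1 = 10^(2.32/10) = 1.706, G_1 = 10^(15.0/10) = 31.62
  Stage 2: F_2 = 10^(10.7/10) = 11.75, G_2 = 10^(−8.30/10) = 0.1479
  Stage 3: F_3 = 10^(6.02/10) = 3.999, G_3 = 10^(13.3/10) = 21.38
Friis cascade:
  F = 1.706 + (11.75 − 1)/31.62 + (3.999 − 1)/4.677 = 2.687
NF = 10 log₁₀(2.687) = 4.29 dB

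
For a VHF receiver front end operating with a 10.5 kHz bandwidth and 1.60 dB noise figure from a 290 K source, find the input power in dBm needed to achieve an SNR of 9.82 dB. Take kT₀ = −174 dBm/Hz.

−122.4 dBm

Sensitivity = −174 + 10 log₁₀(B) + NF + SNR_min
= −174 + 40.21 + 1.60 + 9.82
= −122.37 dBm → −122.4 dBm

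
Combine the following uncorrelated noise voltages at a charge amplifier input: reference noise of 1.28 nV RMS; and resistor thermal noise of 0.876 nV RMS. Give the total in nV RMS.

1.55 nV

Uncorrelated sources add in power (mean-square): V_tot = √(ΣV_i²)
V_tot = √[(1.28×10⁻⁹)² + (8.76×10⁻¹⁰)²] = 1.55×10⁻⁹ V = 1.55 nV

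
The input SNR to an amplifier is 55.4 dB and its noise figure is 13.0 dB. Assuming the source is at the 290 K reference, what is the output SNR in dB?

By definition F = SNR_in/SNR_out, so in dB: SNR_out = SNR_in − NF
SNR_out = 55.4 − 13.0 = 42.4 dB

42.4 dB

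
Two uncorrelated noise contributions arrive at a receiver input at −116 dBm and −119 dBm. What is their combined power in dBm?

Convert to linear, add, convert back:
P₁ = 2.51×10⁻¹⁵ W, P₂ = 1.26×10⁻¹⁵ W
P_tot = 3.77×10⁻¹⁵ W → 10 log₁₀(P_tot / 10⁻³) = −114.2 dBm

−114.2 dBm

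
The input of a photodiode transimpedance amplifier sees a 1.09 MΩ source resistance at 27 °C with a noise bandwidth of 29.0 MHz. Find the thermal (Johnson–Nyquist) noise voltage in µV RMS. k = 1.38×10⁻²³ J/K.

T = 27 °C + 273.15 = 300.15 K
V_n = √(4kTRB)
4kTRB = 4 × 1.38×10⁻²³ × 300.15 × 1.09×10⁶ × 2.90×10⁷ = 5.24×10⁻⁷ V²
V_n = √(5.24×10⁻⁷) = 7.24×10⁻⁴ V = 724 µV

724 µV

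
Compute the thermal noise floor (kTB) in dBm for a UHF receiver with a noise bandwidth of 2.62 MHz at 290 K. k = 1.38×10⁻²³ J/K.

P_n = kTB = 1.38×10⁻²³ × 290 × 2.62×10⁶ = 1.05×10⁻¹⁴ W
In dBm: 10 log₁₀(1.05×10⁻¹⁴ / 10⁻³) = −109.8 dBm

−109.8 dBm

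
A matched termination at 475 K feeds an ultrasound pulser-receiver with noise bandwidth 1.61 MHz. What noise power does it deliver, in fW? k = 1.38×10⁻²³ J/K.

P_n = kTB = 1.38×10⁻²³ × 475 × 1.61×10⁶ = 1.06×10⁻¹⁴ W = 10.6 fW

10.6 fW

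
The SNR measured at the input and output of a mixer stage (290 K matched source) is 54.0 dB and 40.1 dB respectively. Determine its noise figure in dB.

13.9 dB

NF (dB) = SNR_in(dB) − SNR_out(dB) when the source is at T₀
NF = 54.0 − 40.1 = 13.9 dB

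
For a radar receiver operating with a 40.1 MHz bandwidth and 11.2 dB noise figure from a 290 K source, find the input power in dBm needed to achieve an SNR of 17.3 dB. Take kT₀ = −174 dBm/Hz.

Sensitivity = −174 + 10 log₁₀(B) + NF + SNR_min
= −174 + 76.03 + 11.2 + 17.3
= −69.47 dBm → −69.5 dBm

−69.5 dBm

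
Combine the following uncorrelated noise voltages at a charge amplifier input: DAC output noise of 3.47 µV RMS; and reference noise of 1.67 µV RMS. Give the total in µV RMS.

3.85 µV

Uncorrelated sources add in power (mean-square): V_tot = √(ΣV_i²)
V_tot = √[(3.47×10⁻⁶)² + (1.67×10⁻⁶)²] = 3.85×10⁻⁶ V = 3.85 µV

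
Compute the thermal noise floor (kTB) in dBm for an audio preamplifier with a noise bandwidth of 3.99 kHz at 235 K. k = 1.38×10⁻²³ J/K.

P_n = kTB = 1.38×10⁻²³ × 235 × 3.99×10³ = 1.29×10⁻¹⁷ W
In dBm: 10 log₁₀(1.29×10⁻¹⁷ / 10⁻³) = −138.9 dBm

−138.9 dBm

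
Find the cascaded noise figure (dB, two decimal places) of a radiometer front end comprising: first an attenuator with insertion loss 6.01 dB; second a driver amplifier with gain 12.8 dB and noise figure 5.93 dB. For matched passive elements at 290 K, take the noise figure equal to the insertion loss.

Convert to linear (a loss of L dB is a gain of −L dB): F_i = 10^(NF_i/10), G_i = 10^(G_i,dB/10)
  Stage 1: F_1 = 10^(6.01/10) = 3.990, G_1 = 10^(−6.01/10) = 0.2506
  Stage 2: F_2 = 10^(5.93/10) = 3.917, G_2 = 10^(12.8/10) = 19.05
Friis cascade:
  F = 3.990 + (3.917 − 1)/0.2506 = 15.63
NF = 10 log₁₀(15.63) = 11.94 dB

11.94 dB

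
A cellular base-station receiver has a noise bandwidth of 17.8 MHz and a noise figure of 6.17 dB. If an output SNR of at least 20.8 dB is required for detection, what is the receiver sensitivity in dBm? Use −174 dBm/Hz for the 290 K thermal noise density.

−74.5 dBm

Sensitivity = −174 + 10 log₁₀(B) + NF + SNR_min
= −174 + 72.5 + 6.17 + 20.8
= −74.53 dBm → −74.5 dBm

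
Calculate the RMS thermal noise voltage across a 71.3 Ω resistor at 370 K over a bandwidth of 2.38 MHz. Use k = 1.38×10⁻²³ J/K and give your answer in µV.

V_n = √(4kTRB)
4kTRB = 4 × 1.38×10⁻²³ × 370 × 7.13×10¹ × 2.38×10⁶ = 3.47×10⁻¹² V²
V_n = √(3.47×10⁻¹²) = 1.86×10⁻⁶ V = 1.86 µV

1.86 µV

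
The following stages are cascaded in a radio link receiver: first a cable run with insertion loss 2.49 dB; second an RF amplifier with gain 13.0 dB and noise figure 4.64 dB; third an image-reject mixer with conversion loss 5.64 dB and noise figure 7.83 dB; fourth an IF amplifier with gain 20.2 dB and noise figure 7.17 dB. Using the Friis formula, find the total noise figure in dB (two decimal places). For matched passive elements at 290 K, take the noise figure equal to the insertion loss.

Convert to linear (a loss of L dB is a gain of −L dB): F_i = 10^(NF_i/10), G_i = 10^(G_i,dB/10)
  Stage 1: F_1 = 10^(2.49/10) = 1.774, G_1 = 10^(−2.49/10) = 0.5636
  Stage 2: F_2 = 10^(4.64/10) = 2.911, G_2 = 10^(13.0/10) = 19.95
  Stage 3: F_3 = 10^(7.83/10) = 6.067, G_3 = 10^(−5.64/10) = 0.2729
  Stage 4: F_4 = 10^(7.17/10) = 5.212, G_4 = 10^(20.2/10) = 104.7
Friis cascade:
  F = 1.774 + (2.911 − 1)/0.5636 + (6.067 − 1)/11.25 + (5.212 − 1)/3.069 = 6.987
NF = 10 log₁₀(6.987) = 8.44 dB

8.44 dB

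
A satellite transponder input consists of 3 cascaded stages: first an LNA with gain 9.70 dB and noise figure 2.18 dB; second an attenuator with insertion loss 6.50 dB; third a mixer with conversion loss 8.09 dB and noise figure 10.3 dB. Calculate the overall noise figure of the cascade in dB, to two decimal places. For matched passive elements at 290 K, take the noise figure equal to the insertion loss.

8.24 dB

Convert to linear (a loss of L dB is a gain of −L dB): F_i = 10^(NF_i/10), G_i = 10^(G_i,dB/10)
  Stage 1: F_1 = 10^(2.18/10) = 1.652, G_1 = 10^(9.70/10) = 9.333
  Stage 2: F_2 = 10^(6.50/10) = 4.467, G_2 = 10^(−6.50/10) = 0.2239
  Stage 3: F_3 = 10^(10.3/10) = 10.72, G_3 = 10^(−8.09/10) = 0.1552
Friis cascade:
  F = 1.652 + (4.467 − 1)/9.333 + (10.72 − 1)/2.089 = 6.673
NF = 10 log₁₀(6.673) = 8.24 dB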